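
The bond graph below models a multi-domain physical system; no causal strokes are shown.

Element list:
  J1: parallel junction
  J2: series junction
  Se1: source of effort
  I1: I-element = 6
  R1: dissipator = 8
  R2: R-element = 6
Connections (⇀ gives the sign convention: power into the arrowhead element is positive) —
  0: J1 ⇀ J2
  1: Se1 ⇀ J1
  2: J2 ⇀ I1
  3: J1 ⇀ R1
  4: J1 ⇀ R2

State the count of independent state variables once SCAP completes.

bond 1 →J1  (Se1: effort source, stroke at far end)
bond 0 →J2  (J1 effort already set via bond 1)
bond 3 →R1  (common-e at J1 fixed by 1)
bond 4 →R2  (J1 effort already set via bond 1)
bond 2 →I1  (J2 needs exactly one f-in)

1  (I1 all integral)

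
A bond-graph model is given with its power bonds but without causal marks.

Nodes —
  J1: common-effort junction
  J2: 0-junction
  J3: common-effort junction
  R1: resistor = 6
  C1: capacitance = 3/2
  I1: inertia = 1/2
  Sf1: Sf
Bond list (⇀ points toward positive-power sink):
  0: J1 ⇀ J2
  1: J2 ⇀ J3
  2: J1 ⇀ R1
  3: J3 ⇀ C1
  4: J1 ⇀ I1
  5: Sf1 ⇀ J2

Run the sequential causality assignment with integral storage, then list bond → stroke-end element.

β0 stroke at J1
β1 stroke at J2
β2 stroke at R1
β3 stroke at J3
β4 stroke at I1
β5 stroke at Sf1

β5 |Sf1  (Sf1 (Sf) sets flow on bond)
β3 |J3  (C1 integral (e out))
β1 |J2  (J3: bond 3 brought effort, rest push out)
β0 |J1  (J2: bond 1 brought effort, rest push out)
β2 |R1  (J1 effort already set via bond 0)
β4 |I1  (J1: bond 0 brought effort, rest push out)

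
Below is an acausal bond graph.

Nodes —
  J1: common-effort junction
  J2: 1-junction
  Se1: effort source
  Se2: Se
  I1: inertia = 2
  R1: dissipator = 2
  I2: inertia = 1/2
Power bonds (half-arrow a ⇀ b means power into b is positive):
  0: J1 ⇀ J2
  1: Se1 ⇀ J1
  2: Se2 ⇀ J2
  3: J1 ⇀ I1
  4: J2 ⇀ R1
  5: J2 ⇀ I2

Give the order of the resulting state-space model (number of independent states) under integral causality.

#1 →J1  (Se1 (Se) sets effort on bond)
#2 →J2  (Se2 (Se) sets effort on bond)
#0 →J2  (J1: bond 1 brought effort, rest push out)
#3 →I1  (0-jn J1 has e-setter on 1)
#5 →I2  (prefer integral on I2)
#4 →J2  (common-f at J2 fixed by 5)

2  (I1, I2 all integral)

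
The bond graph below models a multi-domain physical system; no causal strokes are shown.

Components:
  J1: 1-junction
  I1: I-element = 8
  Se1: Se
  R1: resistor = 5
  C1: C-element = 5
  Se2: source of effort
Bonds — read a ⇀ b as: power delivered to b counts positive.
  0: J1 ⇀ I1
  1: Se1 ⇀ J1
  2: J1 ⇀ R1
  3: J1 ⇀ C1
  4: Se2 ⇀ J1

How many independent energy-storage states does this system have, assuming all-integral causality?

2  (C1, I1 all integral)

β1 →J1  (Se1 (Se) sets effort on bond)
β4 →J1  (source Se2 imposes e)
β0 →I1  (prefer integral on I1)
β2 →J1  (1-jn J1 has f-setter on 0)
β3 →J1  (J1 flow already set via bond 0)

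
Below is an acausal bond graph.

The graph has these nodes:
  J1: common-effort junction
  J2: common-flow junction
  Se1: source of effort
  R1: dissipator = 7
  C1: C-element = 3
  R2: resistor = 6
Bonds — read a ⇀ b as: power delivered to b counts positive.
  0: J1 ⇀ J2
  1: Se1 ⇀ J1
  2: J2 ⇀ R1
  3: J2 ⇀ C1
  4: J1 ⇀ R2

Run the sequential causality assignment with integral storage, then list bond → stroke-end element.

β0 →J2
β1 →J1
β2 →R1
β3 →J2
β4 →R2

β1 stroke→J1  (Se1: effort source, stroke at far end)
β0 stroke→J2  (0-jn J1 has e-setter on 1)
β4 stroke→R2  (J1 effort already set via bond 1)
β3 stroke→J2  (C1 integral (e out))
β2 stroke→R1  (J2 needs exactly one f-in)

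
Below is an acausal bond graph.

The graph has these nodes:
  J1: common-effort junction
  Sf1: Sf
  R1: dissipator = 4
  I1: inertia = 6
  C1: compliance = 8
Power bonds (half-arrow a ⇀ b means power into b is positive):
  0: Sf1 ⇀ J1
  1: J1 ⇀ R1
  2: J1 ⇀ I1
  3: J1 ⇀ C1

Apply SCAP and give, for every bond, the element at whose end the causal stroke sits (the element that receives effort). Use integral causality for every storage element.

#0 stroke at Sf1  (Sf1 fixes flow; stroke at Sf1)
#2 stroke at I1  (I1 outputs flow p/I1)
#3 stroke at J1  (C1: C, integral causality)
#1 stroke at R1  (common-e at J1 fixed by 3)

bond 0 stroke at Sf1
bond 1 stroke at R1
bond 2 stroke at I1
bond 3 stroke at J1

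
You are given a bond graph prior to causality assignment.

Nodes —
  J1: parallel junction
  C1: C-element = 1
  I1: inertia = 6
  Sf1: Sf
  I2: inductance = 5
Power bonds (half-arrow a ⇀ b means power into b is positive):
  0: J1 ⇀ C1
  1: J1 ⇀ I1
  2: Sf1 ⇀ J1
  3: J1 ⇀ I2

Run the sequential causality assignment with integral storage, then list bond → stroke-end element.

bond 0 stroke at J1
bond 1 stroke at I1
bond 2 stroke at Sf1
bond 3 stroke at I2

β2 stroke→Sf1  (Sf1 (Sf) sets flow on bond)
β0 stroke→J1  (C1: C, integral causality)
β1 stroke→I1  (0-jn J1 has e-setter on 0)
β3 stroke→I2  (0-jn J1 has e-setter on 0)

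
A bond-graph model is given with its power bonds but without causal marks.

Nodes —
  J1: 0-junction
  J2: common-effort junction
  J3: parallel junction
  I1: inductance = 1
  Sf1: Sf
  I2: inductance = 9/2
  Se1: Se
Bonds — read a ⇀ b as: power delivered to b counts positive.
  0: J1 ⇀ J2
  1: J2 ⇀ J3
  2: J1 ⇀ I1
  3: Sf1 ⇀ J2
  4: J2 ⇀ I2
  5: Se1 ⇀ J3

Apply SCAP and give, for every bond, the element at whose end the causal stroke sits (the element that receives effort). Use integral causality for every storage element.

bond 3 |Sf1  (Sf1 fixes flow; stroke at Sf1)
bond 5 |J3  (Se1 (Se) sets effort on bond)
bond 1 |J2  (J3 effort already set via bond 5)
bond 0 |J1  (J2: bond 1 brought effort, rest push out)
bond 4 |I2  (J2: bond 1 brought effort, rest push out)
bond 2 |I1  (J1: bond 0 brought effort, rest push out)

#0 stroke at J1
#1 stroke at J2
#2 stroke at I1
#3 stroke at Sf1
#4 stroke at I2
#5 stroke at J3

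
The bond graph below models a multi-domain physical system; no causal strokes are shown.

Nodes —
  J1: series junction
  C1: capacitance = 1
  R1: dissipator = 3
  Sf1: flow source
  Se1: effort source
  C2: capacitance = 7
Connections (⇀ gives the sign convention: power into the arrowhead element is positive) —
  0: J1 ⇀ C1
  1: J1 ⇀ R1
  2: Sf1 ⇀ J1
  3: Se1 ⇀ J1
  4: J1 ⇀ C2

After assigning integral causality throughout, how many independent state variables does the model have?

2  (C1, C2 all integral)

bond 2 →Sf1  (Sf1 (Sf) sets flow on bond)
bond 3 →J1  (source Se1 imposes e)
bond 0 →J1  (1-jn J1 has f-setter on 2)
bond 1 →J1  (1-jn J1 has f-setter on 2)
bond 4 →J1  (1-jn J1 has f-setter on 2)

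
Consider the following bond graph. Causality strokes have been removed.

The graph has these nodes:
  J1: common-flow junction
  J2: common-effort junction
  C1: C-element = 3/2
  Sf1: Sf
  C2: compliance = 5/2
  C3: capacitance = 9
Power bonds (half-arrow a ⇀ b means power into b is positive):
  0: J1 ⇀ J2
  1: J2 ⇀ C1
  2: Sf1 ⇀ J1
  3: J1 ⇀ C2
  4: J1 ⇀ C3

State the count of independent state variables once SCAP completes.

3  (C1, C2, C3 all integral)

bond 2 →Sf1  (source Sf1 imposes f)
bond 0 →J1  (J1 flow already set via bond 2)
bond 3 →J1  (J1 flow already set via bond 2)
bond 4 →J1  (common-f at J1 fixed by 2)
bond 1 →J2  (J2: last free bond brings effort in)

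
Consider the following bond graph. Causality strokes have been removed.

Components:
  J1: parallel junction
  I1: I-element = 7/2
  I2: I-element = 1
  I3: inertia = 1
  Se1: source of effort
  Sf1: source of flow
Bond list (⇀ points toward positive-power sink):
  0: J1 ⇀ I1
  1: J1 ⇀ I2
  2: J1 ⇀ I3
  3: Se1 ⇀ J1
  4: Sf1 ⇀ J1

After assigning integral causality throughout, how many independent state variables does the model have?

3  (I1, I2, I3 all integral)

b3 →J1  (Se1: effort source, stroke at far end)
b4 →Sf1  (source Sf1 imposes f)
b0 →I1  (J1 effort already set via bond 3)
b1 →I2  (J1: bond 3 brought effort, rest push out)
b2 →I3  (0-jn J1 has e-setter on 3)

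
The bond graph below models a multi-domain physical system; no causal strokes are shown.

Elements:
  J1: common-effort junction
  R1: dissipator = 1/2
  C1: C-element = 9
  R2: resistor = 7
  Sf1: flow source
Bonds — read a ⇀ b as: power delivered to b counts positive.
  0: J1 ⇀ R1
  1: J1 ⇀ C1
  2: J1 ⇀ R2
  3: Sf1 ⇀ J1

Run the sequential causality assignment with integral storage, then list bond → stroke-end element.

#3 |Sf1  (source Sf1 imposes f)
#1 |J1  (C1: C, integral causality)
#0 |R1  (J1: bond 1 brought effort, rest push out)
#2 |R2  (common-e at J1 fixed by 1)

bond 0 |R1
bond 1 |J1
bond 2 |R2
bond 3 |Sf1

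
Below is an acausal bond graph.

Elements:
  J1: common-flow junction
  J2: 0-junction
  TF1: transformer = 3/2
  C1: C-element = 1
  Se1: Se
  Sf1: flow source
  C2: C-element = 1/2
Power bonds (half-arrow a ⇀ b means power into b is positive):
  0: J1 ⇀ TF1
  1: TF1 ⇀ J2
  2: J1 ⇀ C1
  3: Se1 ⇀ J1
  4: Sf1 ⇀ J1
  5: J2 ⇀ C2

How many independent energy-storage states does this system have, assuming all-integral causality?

2  (C1, C2 all integral)

β3 stroke at J1  (source Se1 imposes e)
β4 stroke at Sf1  (Sf1: flow source, stroke at near end)
β0 stroke at J1  (J1 flow already set via bond 4)
β2 stroke at J1  (1-jn J1 has f-setter on 4)
β1 stroke at TF1  (TF1: transformer flips bond 0)
β5 stroke at J2  (J2 needs exactly one e-in)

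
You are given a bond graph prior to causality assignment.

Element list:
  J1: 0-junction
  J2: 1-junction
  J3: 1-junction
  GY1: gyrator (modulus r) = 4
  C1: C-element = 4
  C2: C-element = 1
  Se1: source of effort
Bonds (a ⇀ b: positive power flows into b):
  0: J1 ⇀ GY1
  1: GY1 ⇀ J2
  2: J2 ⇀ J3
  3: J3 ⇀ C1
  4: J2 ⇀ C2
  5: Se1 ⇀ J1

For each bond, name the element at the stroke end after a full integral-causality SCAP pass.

bond 0 →GY1
bond 1 →GY1
bond 2 →J2
bond 3 →J3
bond 4 →J2
bond 5 →J1

β5 |J1  (source Se1 imposes e)
β0 |GY1  (0-jn J1 has e-setter on 5)
β1 |GY1  (through GY1, causality inverts; strokes same side of GY1)
β2 |J2  (J2: bond 1 brought flow, rest push out)
β4 |J2  (common-f at J2 fixed by 1)
β3 |J3  (J3: bond 2 brought flow, rest push out)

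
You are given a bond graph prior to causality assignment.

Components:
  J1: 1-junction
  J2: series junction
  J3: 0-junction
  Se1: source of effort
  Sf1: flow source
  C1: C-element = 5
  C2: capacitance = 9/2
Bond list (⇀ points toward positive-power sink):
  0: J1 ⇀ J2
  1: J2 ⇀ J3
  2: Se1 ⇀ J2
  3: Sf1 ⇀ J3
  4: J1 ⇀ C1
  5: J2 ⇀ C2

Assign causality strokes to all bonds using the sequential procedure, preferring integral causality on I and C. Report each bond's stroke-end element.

#0 |J2
#1 |J3
#2 |J2
#3 |Sf1
#4 |J1
#5 |J2

#2 stroke→J2  (Se1 fixes effort; stroke away)
#3 stroke→Sf1  (source Sf1 imposes f)
#1 stroke→J3  (J3 needs exactly one e-in)
#0 stroke→J2  (J2: bond 1 brought flow, rest push out)
#5 stroke→J2  (1-jn J2 has f-setter on 1)
#4 stroke→J1  (J1: bond 0 brought flow, rest push out)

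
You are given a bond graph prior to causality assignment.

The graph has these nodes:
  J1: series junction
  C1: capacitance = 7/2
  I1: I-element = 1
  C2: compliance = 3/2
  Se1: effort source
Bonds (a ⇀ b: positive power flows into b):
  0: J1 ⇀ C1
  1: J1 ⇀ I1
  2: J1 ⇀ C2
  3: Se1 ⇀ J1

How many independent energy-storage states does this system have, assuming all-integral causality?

3  (C1, C2, I1 all integral)

bond 3 |J1  (Se1 fixes effort; stroke away)
bond 0 |J1  (C1: C, integral causality)
bond 1 |I1  (I1: I, integral causality)
bond 2 |J1  (common-f at J1 fixed by 1)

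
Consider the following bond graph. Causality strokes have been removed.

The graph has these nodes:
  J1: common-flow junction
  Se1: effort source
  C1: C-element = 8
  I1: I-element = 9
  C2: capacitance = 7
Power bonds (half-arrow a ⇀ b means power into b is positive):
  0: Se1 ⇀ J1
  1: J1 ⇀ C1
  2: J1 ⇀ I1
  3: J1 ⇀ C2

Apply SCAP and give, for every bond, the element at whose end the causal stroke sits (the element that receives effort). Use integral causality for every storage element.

b0 stroke at J1
b1 stroke at J1
b2 stroke at I1
b3 stroke at J1

β0 →J1  (source Se1 imposes e)
β1 →J1  (prefer integral on C1)
β2 →I1  (I1: I, integral causality)
β3 →J1  (J1: bond 2 brought flow, rest push out)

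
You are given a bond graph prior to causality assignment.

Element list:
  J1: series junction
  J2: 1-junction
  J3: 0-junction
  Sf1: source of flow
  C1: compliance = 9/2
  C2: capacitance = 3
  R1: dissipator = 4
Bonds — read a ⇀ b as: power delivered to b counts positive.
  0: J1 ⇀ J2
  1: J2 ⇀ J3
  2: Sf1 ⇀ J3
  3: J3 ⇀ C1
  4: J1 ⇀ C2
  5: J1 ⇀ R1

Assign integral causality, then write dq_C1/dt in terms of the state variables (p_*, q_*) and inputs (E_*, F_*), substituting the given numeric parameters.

dq_C1/dt = F_Sf1 - q_C1/18 - q_C2/12

b2 |Sf1  (source Sf1 imposes f)
b3 |J3  (C1 outputs effort q/C1)
b1 |J2  (common-e at J3 fixed by 3)
b0 |J1  (J2: last free bond brings flow in)
b4 |J1  (C2 integral (e out))
b5 |R1  (J1: last free bond brings flow in)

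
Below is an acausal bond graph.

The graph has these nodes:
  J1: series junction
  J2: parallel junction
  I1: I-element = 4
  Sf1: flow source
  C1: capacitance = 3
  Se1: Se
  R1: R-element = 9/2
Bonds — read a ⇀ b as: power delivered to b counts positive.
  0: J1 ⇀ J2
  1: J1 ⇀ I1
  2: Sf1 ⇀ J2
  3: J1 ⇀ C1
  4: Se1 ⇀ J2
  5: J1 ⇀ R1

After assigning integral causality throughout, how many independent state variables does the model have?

2  (C1, I1 all integral)

b2 →Sf1  (Sf1 fixes flow; stroke at Sf1)
b4 →J2  (Se1 fixes effort; stroke away)
b0 →J1  (0-jn J2 has e-setter on 4)
b1 →I1  (I1 outputs flow p/I1)
b3 →J1  (J1 flow already set via bond 1)
b5 →J1  (1-jn J1 has f-setter on 1)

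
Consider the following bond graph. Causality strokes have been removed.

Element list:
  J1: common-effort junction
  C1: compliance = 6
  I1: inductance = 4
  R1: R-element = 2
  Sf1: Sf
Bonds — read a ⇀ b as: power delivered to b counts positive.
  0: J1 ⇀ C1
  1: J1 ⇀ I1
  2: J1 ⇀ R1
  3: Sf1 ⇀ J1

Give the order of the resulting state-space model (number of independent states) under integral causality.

2  (C1, I1 all integral)

b3 |Sf1  (Sf1: flow source, stroke at near end)
b0 |J1  (C1: C, integral causality)
b1 |I1  (J1 effort already set via bond 0)
b2 |R1  (J1 effort already set via bond 0)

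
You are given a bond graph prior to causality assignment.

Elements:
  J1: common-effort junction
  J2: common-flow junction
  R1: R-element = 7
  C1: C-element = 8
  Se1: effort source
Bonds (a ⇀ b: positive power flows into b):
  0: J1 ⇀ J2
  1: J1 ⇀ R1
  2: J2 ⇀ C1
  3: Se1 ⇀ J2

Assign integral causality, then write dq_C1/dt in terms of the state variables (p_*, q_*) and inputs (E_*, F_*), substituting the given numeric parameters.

#3 →J2  (Se1 (Se) sets effort on bond)
#2 →J2  (prefer integral on C1)
#0 →J1  (J2 needs exactly one f-in)
#1 →R1  (common-e at J1 fixed by 0)

dq_C1/dt = E_Se1/7 - q_C1/56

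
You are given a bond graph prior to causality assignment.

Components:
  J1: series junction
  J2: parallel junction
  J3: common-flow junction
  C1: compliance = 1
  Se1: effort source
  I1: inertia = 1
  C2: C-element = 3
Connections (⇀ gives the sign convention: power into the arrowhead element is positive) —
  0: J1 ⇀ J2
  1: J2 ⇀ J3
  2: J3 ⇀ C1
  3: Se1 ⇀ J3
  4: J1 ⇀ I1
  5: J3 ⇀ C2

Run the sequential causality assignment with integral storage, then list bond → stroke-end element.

β3 →J3  (Se1 (Se) sets effort on bond)
β2 →J3  (prefer integral on C1)
β4 →I1  (I1: I, integral causality)
β0 →J1  (J1: bond 4 brought flow, rest push out)
β1 →J2  (closing 0-jn rule on J2)
β5 →J3  (J3 flow already set via bond 1)

β0 |J1
β1 |J2
β2 |J3
β3 |J3
β4 |I1
β5 |J3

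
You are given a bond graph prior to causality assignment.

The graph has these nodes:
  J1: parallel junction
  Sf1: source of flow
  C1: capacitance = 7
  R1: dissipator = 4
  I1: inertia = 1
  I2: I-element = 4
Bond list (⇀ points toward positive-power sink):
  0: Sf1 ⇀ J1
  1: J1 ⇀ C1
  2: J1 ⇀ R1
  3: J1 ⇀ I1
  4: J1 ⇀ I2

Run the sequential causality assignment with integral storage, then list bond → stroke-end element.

b0 |Sf1
b1 |J1
b2 |R1
b3 |I1
b4 |I2

bond 0 stroke at Sf1  (Sf1 (Sf) sets flow on bond)
bond 1 stroke at J1  (C1 integral (e out))
bond 2 stroke at R1  (J1: bond 1 brought effort, rest push out)
bond 3 stroke at I1  (J1 effort already set via bond 1)
bond 4 stroke at I2  (0-jn J1 has e-setter on 1)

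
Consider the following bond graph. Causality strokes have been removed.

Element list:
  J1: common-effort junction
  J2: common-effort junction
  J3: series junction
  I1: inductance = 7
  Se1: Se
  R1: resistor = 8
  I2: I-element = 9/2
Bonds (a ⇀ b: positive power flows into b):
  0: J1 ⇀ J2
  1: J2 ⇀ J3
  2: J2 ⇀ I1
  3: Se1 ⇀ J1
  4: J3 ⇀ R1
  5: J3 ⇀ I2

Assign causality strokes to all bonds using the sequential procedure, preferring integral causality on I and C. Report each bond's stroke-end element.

bond 3 stroke→J1  (Se1 (Se) sets effort on bond)
bond 0 stroke→J2  (common-e at J1 fixed by 3)
bond 1 stroke→J3  (J2: bond 0 brought effort, rest push out)
bond 2 stroke→I1  (0-jn J2 has e-setter on 0)
bond 5 stroke→I2  (prefer integral on I2)
bond 4 stroke→J3  (1-jn J3 has f-setter on 5)

β0 stroke→J2
β1 stroke→J3
β2 stroke→I1
β3 stroke→J1
β4 stroke→J3
β5 stroke→I2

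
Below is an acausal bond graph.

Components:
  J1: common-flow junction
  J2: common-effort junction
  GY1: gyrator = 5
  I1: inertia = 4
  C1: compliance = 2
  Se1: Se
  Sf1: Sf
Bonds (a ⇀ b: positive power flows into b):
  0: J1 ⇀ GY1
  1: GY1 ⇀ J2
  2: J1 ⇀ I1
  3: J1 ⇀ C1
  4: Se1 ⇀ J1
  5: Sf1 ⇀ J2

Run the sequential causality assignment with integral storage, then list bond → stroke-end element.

#0 stroke→J1
#1 stroke→J2
#2 stroke→I1
#3 stroke→J1
#4 stroke→J1
#5 stroke→Sf1

β4 stroke at J1  (Se1 (Se) sets effort on bond)
β5 stroke at Sf1  (Sf1 fixes flow; stroke at Sf1)
β1 stroke at J2  (closing 0-jn rule on J2)
β0 stroke at J1  (GY1: gyrator matches bond 1)
β2 stroke at I1  (I1 integral (f out))
β3 stroke at J1  (J1 flow already set via bond 2)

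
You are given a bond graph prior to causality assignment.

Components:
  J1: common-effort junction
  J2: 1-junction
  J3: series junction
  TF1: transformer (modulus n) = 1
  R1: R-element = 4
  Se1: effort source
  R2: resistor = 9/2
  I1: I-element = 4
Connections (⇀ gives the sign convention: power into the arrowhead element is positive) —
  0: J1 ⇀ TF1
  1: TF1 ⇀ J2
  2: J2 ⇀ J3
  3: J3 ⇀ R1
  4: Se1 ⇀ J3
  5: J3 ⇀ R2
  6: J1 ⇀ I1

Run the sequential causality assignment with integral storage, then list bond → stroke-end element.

β0 stroke→J1
β1 stroke→TF1
β2 stroke→J2
β3 stroke→J3
β4 stroke→J3
β5 stroke→J3
β6 stroke→I1

bond 4 stroke at J3  (Se1: effort source, stroke at far end)
bond 6 stroke at I1  (prefer integral on I1)
bond 0 stroke at J1  (closing 0-jn rule on J1)
bond 1 stroke at TF1  (TF1: transformer flips bond 0)
bond 2 stroke at J2  (1-jn J2 has f-setter on 1)
bond 3 stroke at J3  (J3: bond 2 brought flow, rest push out)
bond 5 stroke at J3  (J3 flow already set via bond 2)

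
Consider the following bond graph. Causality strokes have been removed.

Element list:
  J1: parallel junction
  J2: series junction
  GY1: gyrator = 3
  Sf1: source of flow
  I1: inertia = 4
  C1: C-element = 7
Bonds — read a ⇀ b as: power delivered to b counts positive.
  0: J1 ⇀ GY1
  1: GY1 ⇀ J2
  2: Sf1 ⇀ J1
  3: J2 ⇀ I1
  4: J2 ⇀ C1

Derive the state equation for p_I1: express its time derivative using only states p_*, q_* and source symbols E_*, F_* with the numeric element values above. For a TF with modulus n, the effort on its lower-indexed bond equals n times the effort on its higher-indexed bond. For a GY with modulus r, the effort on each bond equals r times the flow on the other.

#2 stroke→Sf1  (source Sf1 imposes f)
#0 stroke→J1  (J1: last free bond brings effort in)
#1 stroke→J2  (through GY1, causality inverts; strokes same side of GY1)
#3 stroke→I1  (I1 integral (f out))
#4 stroke→J2  (J2: bond 3 brought flow, rest push out)

dp_I1/dt = 3*F_Sf1 - q_C1/7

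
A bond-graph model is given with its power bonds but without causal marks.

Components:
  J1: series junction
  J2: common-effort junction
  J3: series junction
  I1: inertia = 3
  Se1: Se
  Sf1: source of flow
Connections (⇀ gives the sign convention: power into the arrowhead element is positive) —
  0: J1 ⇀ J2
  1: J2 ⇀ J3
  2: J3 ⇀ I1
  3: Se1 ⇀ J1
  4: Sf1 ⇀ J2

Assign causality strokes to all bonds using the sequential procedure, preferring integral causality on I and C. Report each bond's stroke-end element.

bond 3 stroke→J1  (Se1 (Se) sets effort on bond)
bond 4 stroke→Sf1  (Sf1 (Sf) sets flow on bond)
bond 0 stroke→J2  (closing 1-jn rule on J1)
bond 1 stroke→J3  (0-jn J2 has e-setter on 0)
bond 2 stroke→I1  (J3 needs exactly one f-in)

β0 stroke→J2
β1 stroke→J3
β2 stroke→I1
β3 stroke→J1
β4 stroke→Sf1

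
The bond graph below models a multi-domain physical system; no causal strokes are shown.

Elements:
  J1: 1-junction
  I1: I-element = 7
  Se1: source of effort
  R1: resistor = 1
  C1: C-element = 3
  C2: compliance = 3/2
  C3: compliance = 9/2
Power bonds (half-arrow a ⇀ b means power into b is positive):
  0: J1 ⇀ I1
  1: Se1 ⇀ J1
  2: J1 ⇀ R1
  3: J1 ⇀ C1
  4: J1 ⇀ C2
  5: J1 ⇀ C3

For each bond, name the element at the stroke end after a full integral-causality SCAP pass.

#0 stroke at I1
#1 stroke at J1
#2 stroke at J1
#3 stroke at J1
#4 stroke at J1
#5 stroke at J1

β1 →J1  (Se1: effort source, stroke at far end)
β0 →I1  (prefer integral on I1)
β2 →J1  (common-f at J1 fixed by 0)
β3 →J1  (common-f at J1 fixed by 0)
β4 →J1  (1-jn J1 has f-setter on 0)
β5 →J1  (common-f at J1 fixed by 0)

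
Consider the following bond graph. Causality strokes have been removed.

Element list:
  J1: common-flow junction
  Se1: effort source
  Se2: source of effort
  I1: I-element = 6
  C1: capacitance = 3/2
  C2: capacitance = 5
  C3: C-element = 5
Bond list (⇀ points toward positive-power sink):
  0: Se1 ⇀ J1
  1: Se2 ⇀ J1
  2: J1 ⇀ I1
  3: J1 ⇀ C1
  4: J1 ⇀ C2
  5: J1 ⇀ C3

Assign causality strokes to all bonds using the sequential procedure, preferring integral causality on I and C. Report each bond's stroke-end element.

#0 →J1
#1 →J1
#2 →I1
#3 →J1
#4 →J1
#5 →J1

bond 0 stroke at J1  (Se1: effort source, stroke at far end)
bond 1 stroke at J1  (Se2: effort source, stroke at far end)
bond 2 stroke at I1  (I1: I, integral causality)
bond 3 stroke at J1  (common-f at J1 fixed by 2)
bond 4 stroke at J1  (common-f at J1 fixed by 2)
bond 5 stroke at J1  (common-f at J1 fixed by 2)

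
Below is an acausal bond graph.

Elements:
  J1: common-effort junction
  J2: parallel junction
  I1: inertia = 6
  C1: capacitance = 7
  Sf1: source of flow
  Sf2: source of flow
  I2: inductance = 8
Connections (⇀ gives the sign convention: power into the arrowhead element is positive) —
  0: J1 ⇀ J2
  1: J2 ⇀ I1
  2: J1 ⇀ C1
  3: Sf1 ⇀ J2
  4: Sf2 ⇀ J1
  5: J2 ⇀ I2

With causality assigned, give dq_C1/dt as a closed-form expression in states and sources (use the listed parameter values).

dq_C1/dt = F_Sf1 + F_Sf2 - p_I1/6 - p_I2/8

β3 →Sf1  (Sf1 fixes flow; stroke at Sf1)
β4 →Sf2  (Sf2 fixes flow; stroke at Sf2)
β1 →I1  (I1 integral (f out))
β2 →J1  (C1 outputs effort q/C1)
β0 →J2  (J1: bond 2 brought effort, rest push out)
β5 →I2  (0-jn J2 has e-setter on 0)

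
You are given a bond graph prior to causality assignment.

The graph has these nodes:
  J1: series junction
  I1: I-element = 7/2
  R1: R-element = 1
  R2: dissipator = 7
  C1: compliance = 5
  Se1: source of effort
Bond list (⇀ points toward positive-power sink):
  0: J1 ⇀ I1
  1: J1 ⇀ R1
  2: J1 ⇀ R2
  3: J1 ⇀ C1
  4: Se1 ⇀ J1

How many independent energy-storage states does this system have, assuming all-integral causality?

β4 stroke at J1  (Se1: effort source, stroke at far end)
β0 stroke at I1  (prefer integral on I1)
β1 stroke at J1  (1-jn J1 has f-setter on 0)
β2 stroke at J1  (J1: bond 0 brought flow, rest push out)
β3 stroke at J1  (common-f at J1 fixed by 0)

2  (C1, I1 all integral)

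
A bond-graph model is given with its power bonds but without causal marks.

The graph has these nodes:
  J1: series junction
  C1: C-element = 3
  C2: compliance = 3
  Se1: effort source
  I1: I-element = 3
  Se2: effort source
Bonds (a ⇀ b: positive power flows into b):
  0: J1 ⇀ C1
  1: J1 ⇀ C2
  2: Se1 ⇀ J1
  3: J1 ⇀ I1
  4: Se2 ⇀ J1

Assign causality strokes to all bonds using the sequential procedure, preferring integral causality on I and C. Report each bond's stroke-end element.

b2 |J1  (source Se1 imposes e)
b4 |J1  (source Se2 imposes e)
b0 |J1  (prefer integral on C1)
b1 |J1  (C2: C, integral causality)
b3 |I1  (closing 1-jn rule on J1)

bond 0 |J1
bond 1 |J1
bond 2 |J1
bond 3 |I1
bond 4 |J1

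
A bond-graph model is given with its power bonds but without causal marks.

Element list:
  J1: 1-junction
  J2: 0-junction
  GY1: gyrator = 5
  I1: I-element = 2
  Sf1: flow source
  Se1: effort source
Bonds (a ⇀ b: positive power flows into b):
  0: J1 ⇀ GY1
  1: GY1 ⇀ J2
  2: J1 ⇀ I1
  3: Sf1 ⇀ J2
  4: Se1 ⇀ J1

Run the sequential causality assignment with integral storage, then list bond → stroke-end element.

bond 3 stroke at Sf1  (Sf1 (Sf) sets flow on bond)
bond 4 stroke at J1  (Se1 (Se) sets effort on bond)
bond 1 stroke at J2  (J2: last free bond brings effort in)
bond 0 stroke at J1  (through GY1, causality inverts; strokes same side of GY1)
bond 2 stroke at I1  (J1 needs exactly one f-in)

b0 |J1
b1 |J2
b2 |I1
b3 |Sf1
b4 |J1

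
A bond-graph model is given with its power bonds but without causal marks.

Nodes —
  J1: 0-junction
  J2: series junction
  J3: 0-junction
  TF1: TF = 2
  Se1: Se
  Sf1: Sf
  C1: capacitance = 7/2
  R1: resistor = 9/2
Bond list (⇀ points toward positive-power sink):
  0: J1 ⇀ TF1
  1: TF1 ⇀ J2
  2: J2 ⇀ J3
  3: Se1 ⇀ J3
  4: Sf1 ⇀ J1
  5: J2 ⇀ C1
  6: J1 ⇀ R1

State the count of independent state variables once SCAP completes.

#3 |J3  (Se1 fixes effort; stroke away)
#4 |Sf1  (source Sf1 imposes f)
#2 |J2  (J3 effort already set via bond 3)
#5 |J2  (C1 outputs effort q/C1)
#1 |TF1  (only one flow-in slot at J2)
#0 |J1  (TF TF1: opposite of bond 1)
#6 |R1  (J1: bond 0 brought effort, rest push out)

1  (C1 all integral)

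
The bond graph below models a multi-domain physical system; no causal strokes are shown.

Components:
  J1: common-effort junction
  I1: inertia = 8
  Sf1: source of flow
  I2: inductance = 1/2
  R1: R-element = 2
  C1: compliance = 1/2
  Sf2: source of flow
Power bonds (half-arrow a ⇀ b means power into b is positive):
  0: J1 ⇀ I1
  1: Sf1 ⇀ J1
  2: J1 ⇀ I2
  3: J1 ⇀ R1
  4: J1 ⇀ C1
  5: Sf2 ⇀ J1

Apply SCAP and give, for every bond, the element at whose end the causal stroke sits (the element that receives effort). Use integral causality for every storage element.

b0 stroke→I1
b1 stroke→Sf1
b2 stroke→I2
b3 stroke→R1
b4 stroke→J1
b5 stroke→Sf2

b1 stroke→Sf1  (Sf1 (Sf) sets flow on bond)
b5 stroke→Sf2  (Sf2 fixes flow; stroke at Sf2)
b0 stroke→I1  (I1 outputs flow p/I1)
b2 stroke→I2  (I2 outputs flow p/I2)
b4 stroke→J1  (C1: C, integral causality)
b3 stroke→R1  (0-jn J1 has e-setter on 4)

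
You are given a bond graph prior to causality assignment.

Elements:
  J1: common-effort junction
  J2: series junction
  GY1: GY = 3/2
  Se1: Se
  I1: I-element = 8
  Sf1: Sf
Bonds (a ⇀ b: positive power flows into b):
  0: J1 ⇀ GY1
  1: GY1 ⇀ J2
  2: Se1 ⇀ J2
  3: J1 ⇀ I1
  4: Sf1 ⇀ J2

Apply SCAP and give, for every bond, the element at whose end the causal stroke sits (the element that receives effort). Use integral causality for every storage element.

b2 stroke→J2  (source Se1 imposes e)
b4 stroke→Sf1  (Sf1: flow source, stroke at near end)
b1 stroke→J2  (J2: bond 4 brought flow, rest push out)
b0 stroke→J1  (through GY1, causality inverts; strokes same side of GY1)
b3 stroke→I1  (0-jn J1 has e-setter on 0)

bond 0 |J1
bond 1 |J2
bond 2 |J2
bond 3 |I1
bond 4 |Sf1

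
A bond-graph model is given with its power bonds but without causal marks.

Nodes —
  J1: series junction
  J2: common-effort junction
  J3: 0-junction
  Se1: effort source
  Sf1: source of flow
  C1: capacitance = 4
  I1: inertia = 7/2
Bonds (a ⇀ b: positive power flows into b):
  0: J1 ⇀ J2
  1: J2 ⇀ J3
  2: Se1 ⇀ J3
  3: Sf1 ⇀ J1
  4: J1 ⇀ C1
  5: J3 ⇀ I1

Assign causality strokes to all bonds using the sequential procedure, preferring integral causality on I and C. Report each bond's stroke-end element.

bond 2 stroke at J3  (Se1 fixes effort; stroke away)
bond 3 stroke at Sf1  (Sf1 (Sf) sets flow on bond)
bond 0 stroke at J1  (J1: bond 3 brought flow, rest push out)
bond 4 stroke at J1  (J1 flow already set via bond 3)
bond 1 stroke at J2  (J2 needs exactly one e-in)
bond 5 stroke at I1  (common-e at J3 fixed by 2)

β0 stroke→J1
β1 stroke→J2
β2 stroke→J3
β3 stroke→Sf1
β4 stroke→J1
β5 stroke→I1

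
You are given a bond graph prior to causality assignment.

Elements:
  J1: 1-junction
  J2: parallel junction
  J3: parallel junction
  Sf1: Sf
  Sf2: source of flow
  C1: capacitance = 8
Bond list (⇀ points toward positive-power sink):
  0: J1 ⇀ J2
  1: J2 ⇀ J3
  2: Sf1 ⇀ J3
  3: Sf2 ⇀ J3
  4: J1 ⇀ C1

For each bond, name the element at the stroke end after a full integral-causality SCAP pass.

bond 0 stroke→J2
bond 1 stroke→J3
bond 2 stroke→Sf1
bond 3 stroke→Sf2
bond 4 stroke→J1

#2 →Sf1  (source Sf1 imposes f)
#3 →Sf2  (Sf2 (Sf) sets flow on bond)
#1 →J3  (closing 0-jn rule on J3)
#0 →J2  (J2: last free bond brings effort in)
#4 →J1  (J1: bond 0 brought flow, rest push out)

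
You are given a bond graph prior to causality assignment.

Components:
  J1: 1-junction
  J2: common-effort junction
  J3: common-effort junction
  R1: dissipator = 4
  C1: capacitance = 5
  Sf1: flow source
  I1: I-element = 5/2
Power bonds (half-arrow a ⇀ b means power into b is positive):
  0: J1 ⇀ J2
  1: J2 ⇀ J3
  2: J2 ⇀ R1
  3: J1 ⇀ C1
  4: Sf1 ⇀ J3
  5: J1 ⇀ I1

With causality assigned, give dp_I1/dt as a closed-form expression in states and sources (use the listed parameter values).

dp_I1/dt = -4*F_Sf1 - 8*p_I1/5 - q_C1/5

β4 stroke→Sf1  (Sf1 (Sf) sets flow on bond)
β1 stroke→J3  (J3: last free bond brings effort in)
β3 stroke→J1  (C1: C, integral causality)
β5 stroke→I1  (I1: I, integral causality)
β0 stroke→J1  (1-jn J1 has f-setter on 5)
β2 stroke→J2  (closing 0-jn rule on J2)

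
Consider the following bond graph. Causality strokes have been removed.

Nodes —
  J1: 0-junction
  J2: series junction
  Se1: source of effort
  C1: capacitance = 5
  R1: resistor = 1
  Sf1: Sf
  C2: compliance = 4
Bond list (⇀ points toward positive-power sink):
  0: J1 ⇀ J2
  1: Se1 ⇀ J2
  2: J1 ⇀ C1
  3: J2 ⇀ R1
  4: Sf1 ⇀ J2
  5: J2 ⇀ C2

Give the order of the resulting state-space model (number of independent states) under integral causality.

2  (C1, C2 all integral)

#1 |J2  (Se1 fixes effort; stroke away)
#4 |Sf1  (source Sf1 imposes f)
#0 |J2  (J2: bond 4 brought flow, rest push out)
#3 |J2  (J2: bond 4 brought flow, rest push out)
#5 |J2  (common-f at J2 fixed by 4)
#2 |J1  (J1 needs exactly one e-in)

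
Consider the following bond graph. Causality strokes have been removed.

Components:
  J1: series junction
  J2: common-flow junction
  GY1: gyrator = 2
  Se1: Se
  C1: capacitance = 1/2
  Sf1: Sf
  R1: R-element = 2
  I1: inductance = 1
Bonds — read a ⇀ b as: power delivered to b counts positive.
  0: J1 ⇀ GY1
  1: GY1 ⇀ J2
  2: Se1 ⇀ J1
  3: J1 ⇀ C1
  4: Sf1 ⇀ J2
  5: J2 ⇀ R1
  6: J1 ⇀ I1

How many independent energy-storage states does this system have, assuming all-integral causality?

bond 2 →J1  (Se1 fixes effort; stroke away)
bond 4 →Sf1  (Sf1 fixes flow; stroke at Sf1)
bond 1 →J2  (J2: bond 4 brought flow, rest push out)
bond 5 →J2  (J2 flow already set via bond 4)
bond 0 →J1  (GY1: gyrator matches bond 1)
bond 3 →J1  (C1 outputs effort q/C1)
bond 6 →I1  (J1: last free bond brings flow in)

2  (C1, I1 all integral)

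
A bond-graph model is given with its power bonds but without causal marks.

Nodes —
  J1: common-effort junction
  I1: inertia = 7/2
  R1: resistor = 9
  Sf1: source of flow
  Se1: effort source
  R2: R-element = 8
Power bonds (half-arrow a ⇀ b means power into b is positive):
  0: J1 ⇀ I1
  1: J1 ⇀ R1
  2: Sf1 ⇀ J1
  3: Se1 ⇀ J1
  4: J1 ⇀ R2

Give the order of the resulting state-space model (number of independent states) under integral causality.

#2 stroke at Sf1  (Sf1: flow source, stroke at near end)
#3 stroke at J1  (Se1 fixes effort; stroke away)
#0 stroke at I1  (J1: bond 3 brought effort, rest push out)
#1 stroke at R1  (0-jn J1 has e-setter on 3)
#4 stroke at R2  (J1 effort already set via bond 3)

1  (I1 all integral)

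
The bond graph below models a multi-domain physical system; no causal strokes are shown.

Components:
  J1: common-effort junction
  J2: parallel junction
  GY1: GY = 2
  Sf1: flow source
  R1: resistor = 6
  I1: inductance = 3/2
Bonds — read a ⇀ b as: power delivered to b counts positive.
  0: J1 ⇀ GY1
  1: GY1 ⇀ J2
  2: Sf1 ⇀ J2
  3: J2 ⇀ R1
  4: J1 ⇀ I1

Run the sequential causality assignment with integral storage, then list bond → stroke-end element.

#0 stroke→J1
#1 stroke→J2
#2 stroke→Sf1
#3 stroke→R1
#4 stroke→I1

bond 2 |Sf1  (Sf1 fixes flow; stroke at Sf1)
bond 4 |I1  (I1 integral (f out))
bond 0 |J1  (J1: last free bond brings effort in)
bond 1 |J2  (GY GY1: same side as bond 0)
bond 3 |R1  (common-e at J2 fixed by 1)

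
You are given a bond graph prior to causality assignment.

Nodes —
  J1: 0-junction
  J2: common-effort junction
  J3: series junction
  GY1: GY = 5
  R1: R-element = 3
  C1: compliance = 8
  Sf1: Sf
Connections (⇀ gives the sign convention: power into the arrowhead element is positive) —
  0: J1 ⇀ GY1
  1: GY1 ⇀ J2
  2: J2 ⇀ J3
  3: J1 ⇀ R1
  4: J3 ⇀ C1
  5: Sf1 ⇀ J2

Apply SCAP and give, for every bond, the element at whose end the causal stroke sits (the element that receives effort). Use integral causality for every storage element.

#0 stroke→GY1
#1 stroke→GY1
#2 stroke→J2
#3 stroke→J1
#4 stroke→J3
#5 stroke→Sf1

bond 5 stroke at Sf1  (Sf1 fixes flow; stroke at Sf1)
bond 4 stroke at J3  (C1: C, integral causality)
bond 2 stroke at J2  (J3 needs exactly one f-in)
bond 1 stroke at GY1  (J2 effort already set via bond 2)
bond 0 stroke at GY1  (through GY1, causality inverts; strokes same side of GY1)
bond 3 stroke at J1  (only one effort-in slot at J1)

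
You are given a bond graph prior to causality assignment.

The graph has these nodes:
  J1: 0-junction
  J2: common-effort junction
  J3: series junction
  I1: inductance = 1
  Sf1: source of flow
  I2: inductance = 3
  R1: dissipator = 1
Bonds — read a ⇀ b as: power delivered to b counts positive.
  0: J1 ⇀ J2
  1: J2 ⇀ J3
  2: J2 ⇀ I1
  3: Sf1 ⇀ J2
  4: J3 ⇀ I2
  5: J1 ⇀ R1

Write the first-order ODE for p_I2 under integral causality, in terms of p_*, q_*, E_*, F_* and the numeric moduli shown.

dp_I2/dt = F_Sf1 - p_I1 - p_I2/3

b3 stroke→Sf1  (Sf1 (Sf) sets flow on bond)
b2 stroke→I1  (prefer integral on I1)
b4 stroke→I2  (I2 integral (f out))
b1 stroke→J3  (J3: bond 4 brought flow, rest push out)
b0 stroke→J2  (only one effort-in slot at J2)
b5 stroke→J1  (closing 0-jn rule on J1)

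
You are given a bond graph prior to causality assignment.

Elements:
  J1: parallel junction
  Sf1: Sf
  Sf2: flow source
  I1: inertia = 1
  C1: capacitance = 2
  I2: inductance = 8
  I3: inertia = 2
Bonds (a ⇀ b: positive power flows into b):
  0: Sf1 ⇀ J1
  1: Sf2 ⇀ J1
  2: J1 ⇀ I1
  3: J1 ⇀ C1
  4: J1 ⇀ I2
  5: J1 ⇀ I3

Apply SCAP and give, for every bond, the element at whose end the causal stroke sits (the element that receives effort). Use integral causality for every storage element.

bond 0 stroke→Sf1  (source Sf1 imposes f)
bond 1 stroke→Sf2  (Sf2 (Sf) sets flow on bond)
bond 2 stroke→I1  (I1 integral (f out))
bond 3 stroke→J1  (C1: C, integral causality)
bond 4 stroke→I2  (J1: bond 3 brought effort, rest push out)
bond 5 stroke→I3  (0-jn J1 has e-setter on 3)

b0 stroke at Sf1
b1 stroke at Sf2
b2 stroke at I1
b3 stroke at J1
b4 stroke at I2
b5 stroke at I3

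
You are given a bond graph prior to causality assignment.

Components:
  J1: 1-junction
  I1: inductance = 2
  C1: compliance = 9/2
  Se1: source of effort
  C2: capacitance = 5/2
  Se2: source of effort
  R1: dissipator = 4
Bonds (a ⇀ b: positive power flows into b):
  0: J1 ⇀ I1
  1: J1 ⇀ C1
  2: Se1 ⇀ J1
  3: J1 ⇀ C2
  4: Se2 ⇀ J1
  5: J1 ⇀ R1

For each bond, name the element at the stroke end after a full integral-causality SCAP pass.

#2 stroke→J1  (source Se1 imposes e)
#4 stroke→J1  (Se2 (Se) sets effort on bond)
#0 stroke→I1  (I1 outputs flow p/I1)
#1 stroke→J1  (common-f at J1 fixed by 0)
#3 stroke→J1  (common-f at J1 fixed by 0)
#5 stroke→J1  (1-jn J1 has f-setter on 0)

#0 |I1
#1 |J1
#2 |J1
#3 |J1
#4 |J1
#5 |J1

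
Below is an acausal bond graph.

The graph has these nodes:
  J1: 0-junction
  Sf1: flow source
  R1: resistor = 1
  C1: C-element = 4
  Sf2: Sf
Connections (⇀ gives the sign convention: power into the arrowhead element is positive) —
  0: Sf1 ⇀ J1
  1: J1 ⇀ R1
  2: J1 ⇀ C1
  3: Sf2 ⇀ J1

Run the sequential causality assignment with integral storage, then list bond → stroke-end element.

β0 |Sf1
β1 |R1
β2 |J1
β3 |Sf2

#0 stroke at Sf1  (Sf1: flow source, stroke at near end)
#3 stroke at Sf2  (Sf2: flow source, stroke at near end)
#2 stroke at J1  (C1 outputs effort q/C1)
#1 stroke at R1  (common-e at J1 fixed by 2)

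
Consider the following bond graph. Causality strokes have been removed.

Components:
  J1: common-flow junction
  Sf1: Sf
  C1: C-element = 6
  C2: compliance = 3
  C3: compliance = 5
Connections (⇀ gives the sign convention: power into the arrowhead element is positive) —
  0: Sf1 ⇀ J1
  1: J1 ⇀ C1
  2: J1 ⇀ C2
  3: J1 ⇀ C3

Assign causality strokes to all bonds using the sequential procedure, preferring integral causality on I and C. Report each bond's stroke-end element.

β0 stroke at Sf1  (Sf1: flow source, stroke at near end)
β1 stroke at J1  (common-f at J1 fixed by 0)
β2 stroke at J1  (common-f at J1 fixed by 0)
β3 stroke at J1  (J1: bond 0 brought flow, rest push out)

#0 stroke at Sf1
#1 stroke at J1
#2 stroke at J1
#3 stroke at J1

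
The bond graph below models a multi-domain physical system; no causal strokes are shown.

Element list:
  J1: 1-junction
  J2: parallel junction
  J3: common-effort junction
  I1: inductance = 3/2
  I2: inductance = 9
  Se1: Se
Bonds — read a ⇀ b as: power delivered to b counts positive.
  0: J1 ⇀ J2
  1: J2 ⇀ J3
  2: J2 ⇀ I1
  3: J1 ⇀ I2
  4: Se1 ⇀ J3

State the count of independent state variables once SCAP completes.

bond 4 |J3  (Se1: effort source, stroke at far end)
bond 1 |J2  (0-jn J3 has e-setter on 4)
bond 0 |J1  (common-e at J2 fixed by 1)
bond 2 |I1  (J2 effort already set via bond 1)
bond 3 |I2  (closing 1-jn rule on J1)

2  (I1, I2 all integral)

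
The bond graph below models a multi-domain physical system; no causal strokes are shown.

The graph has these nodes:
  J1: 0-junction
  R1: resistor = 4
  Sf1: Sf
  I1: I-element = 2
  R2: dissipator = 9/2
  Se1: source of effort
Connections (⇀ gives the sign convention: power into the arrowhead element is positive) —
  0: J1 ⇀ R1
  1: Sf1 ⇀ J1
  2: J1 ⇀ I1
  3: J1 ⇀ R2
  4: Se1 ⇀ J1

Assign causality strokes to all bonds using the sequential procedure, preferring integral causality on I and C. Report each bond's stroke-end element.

b1 |Sf1  (Sf1: flow source, stroke at near end)
b4 |J1  (Se1 fixes effort; stroke away)
b0 |R1  (J1: bond 4 brought effort, rest push out)
b2 |I1  (J1: bond 4 brought effort, rest push out)
b3 |R2  (0-jn J1 has e-setter on 4)

#0 stroke at R1
#1 stroke at Sf1
#2 stroke at I1
#3 stroke at R2
#4 stroke at J1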